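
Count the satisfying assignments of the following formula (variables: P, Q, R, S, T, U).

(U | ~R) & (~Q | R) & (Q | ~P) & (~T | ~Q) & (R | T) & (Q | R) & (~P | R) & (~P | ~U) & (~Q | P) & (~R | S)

2

There are 2^6 = 64 truth assignments over (P, Q, R, S, T, U).
Split on P. With P = 1, the clauses containing P are satisfied and ~P drops from the rest; 0 of the 2^5 = 32 assignments to the other variables satisfy what remains.
With P = 0, by the same count on the reduced clause set, 2 assignments work.
Total: 0 + 2 = 2.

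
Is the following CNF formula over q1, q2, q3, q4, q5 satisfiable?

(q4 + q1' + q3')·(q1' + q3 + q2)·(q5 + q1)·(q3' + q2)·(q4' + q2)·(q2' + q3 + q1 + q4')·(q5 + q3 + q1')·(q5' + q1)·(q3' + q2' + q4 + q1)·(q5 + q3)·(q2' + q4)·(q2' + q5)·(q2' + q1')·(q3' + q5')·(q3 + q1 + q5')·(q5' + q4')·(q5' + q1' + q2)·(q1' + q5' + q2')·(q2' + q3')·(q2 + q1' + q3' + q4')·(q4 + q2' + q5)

Unsatisfiable

Case q5 = 1:
(q1) alone gives q1 = 1.
(q2') alone gives q2 = 0.
Now (q2) is unsatisfied and unit — conflict.
That branch fails; take q5 = 0 instead.
(q1) alone gives q1 = 1.
(q3) alone gives q3 = 1.
(q4) alone gives q4 = 1.
(q2) alone gives q2 = 1.
Now (q2') is unsatisfied and unit — conflict.
Both values of q5 lead to a conflict.
No assignment satisfies every clause.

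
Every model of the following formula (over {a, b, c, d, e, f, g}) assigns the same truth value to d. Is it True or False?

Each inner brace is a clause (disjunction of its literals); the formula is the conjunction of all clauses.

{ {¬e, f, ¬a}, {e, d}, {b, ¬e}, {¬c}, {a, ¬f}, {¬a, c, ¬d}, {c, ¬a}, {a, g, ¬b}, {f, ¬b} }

True

Suppose d = False.
From the singleton clause (e), e = True.
From the singleton clause (b), b = True.
From the singleton clause (¬c), c = False.
From the singleton clause (¬a), a = False.
From the singleton clause (¬f), f = False.
But (f) is also a unit clause — contradiction.
So every satisfying assignment has d = True.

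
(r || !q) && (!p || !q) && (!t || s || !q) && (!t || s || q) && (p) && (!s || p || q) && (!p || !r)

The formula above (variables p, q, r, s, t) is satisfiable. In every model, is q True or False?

False

Suppose q = true.
(r) alone gives r = true.
(!p) alone gives p = false.
That conflicts with the unit clause (p).
So every satisfying assignment has q = False.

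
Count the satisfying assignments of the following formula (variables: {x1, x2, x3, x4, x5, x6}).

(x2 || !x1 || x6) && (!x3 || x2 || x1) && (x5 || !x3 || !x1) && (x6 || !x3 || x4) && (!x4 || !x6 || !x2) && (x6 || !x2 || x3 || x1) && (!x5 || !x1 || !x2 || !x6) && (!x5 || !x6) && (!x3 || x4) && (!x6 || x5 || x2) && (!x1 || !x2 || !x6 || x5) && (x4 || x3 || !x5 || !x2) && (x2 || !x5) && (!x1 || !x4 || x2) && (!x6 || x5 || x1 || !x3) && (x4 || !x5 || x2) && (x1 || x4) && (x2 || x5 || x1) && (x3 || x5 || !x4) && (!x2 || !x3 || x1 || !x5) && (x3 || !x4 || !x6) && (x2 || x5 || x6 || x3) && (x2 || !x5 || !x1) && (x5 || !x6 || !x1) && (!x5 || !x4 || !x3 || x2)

4

There are 2^6 = 64 truth assignments over (x1, x2, x3, x4, x5, x6).
Split on x4. With x4 = true, the clauses containing x4 are satisfied and !x4 drops from the rest; 3 of the 2^5 = 32 assignments to the other variables satisfy what remains.
With x4 = false, by the same count on the reduced clause set, 1 assignment works.
(One model: x1=F, x2=T, x3=T, x4=T, x5=F, x6=F.)
Total: 3 + 1 = 4.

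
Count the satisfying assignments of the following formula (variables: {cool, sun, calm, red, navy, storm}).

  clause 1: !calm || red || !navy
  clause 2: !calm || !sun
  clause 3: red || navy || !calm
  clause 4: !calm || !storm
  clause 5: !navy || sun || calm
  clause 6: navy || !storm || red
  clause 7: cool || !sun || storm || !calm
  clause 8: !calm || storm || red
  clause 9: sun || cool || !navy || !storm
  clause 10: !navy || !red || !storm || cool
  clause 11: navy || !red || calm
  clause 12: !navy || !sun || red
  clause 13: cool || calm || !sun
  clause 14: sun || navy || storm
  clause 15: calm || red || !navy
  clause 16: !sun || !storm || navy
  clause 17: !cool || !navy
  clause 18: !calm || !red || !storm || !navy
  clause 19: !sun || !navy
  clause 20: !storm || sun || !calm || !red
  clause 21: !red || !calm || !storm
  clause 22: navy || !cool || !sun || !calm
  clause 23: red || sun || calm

2

There are 2^6 = 64 truth assignments over (cool, sun, calm, red, navy, storm).
Split on red. With red = true, the clauses containing red are satisfied and !red drops from the rest; 1 of the 2^5 = 32 assignments to the other variables satisfy what remains.
With red = false, by the same count on the reduced clause set, 1 assignment works.
(One model: cool=F, sun=F, calm=T, red=T, navy=T, storm=F.)
Total: 1 + 1 = 2.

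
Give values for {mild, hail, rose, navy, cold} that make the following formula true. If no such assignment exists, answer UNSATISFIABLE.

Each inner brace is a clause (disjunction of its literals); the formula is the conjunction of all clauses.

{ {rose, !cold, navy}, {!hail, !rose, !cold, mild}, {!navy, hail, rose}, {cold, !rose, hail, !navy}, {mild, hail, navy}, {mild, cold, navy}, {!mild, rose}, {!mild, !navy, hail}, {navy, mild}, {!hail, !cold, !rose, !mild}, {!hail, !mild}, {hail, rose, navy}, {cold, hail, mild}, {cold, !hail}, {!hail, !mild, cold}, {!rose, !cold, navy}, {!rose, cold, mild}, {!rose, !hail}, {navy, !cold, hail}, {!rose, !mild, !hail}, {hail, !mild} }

Case mild = false:
From the singleton clause (navy), navy = true.
Case hail = false:
From the singleton clause (rose), rose = true.
From the singleton clause (cold), cold = true.
Every clause now holds.

mild=false, hail=false, rose=true, navy=true, cold=true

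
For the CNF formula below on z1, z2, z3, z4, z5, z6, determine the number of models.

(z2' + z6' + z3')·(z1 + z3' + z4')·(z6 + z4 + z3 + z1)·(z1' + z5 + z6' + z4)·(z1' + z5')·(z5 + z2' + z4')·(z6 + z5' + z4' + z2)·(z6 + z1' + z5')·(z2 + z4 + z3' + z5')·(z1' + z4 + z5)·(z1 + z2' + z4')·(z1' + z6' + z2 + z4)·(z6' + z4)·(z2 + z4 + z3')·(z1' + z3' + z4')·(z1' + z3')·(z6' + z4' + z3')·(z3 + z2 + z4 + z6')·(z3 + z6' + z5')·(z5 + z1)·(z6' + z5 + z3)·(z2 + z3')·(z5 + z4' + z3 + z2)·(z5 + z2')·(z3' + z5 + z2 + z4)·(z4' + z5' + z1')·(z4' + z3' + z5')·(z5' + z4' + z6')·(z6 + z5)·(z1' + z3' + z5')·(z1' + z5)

1

There are 2^6 = 64 truth assignments over (z1, z2, z3, z4, z5, z6).
Split on z1. With z1 = 1, the clauses containing z1 are satisfied and z1' drops from the rest; 0 of the 2^5 = 32 assignments to the other variables satisfy what remains.
With z1 = 0, by the same count on the reduced clause set, 1 assignment works.
(One model: z1=F, z2=T, z3=T, z4=F, z5=T, z6=F.)
Total: 0 + 1 = 1.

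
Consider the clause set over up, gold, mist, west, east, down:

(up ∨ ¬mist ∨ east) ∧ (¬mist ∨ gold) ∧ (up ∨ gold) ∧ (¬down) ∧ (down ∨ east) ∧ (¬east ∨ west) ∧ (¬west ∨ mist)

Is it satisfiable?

Unit clause (¬down) forces down = False.
Unit clause (east) forces east = True.
Unit clause (west) forces west = True.
Unit clause (mist) forces mist = True.
Unit clause (gold) forces gold = True.
Every clause is now satisfied; up is unconstrained.
A satisfying assignment: up: True; gold: True; mist: True; west: True; east: True; down: False.

Satisfiable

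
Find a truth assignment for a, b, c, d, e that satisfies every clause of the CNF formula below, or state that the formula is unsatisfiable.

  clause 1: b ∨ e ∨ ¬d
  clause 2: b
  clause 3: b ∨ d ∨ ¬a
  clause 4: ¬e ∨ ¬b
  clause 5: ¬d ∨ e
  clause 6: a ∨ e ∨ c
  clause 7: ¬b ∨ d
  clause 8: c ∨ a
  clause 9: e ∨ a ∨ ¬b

(b) alone gives b = True.
(¬e) alone gives e = False.
(¬d) alone gives d = False.
But (d) is also a unit clause — contradiction.

UNSATISFIABLE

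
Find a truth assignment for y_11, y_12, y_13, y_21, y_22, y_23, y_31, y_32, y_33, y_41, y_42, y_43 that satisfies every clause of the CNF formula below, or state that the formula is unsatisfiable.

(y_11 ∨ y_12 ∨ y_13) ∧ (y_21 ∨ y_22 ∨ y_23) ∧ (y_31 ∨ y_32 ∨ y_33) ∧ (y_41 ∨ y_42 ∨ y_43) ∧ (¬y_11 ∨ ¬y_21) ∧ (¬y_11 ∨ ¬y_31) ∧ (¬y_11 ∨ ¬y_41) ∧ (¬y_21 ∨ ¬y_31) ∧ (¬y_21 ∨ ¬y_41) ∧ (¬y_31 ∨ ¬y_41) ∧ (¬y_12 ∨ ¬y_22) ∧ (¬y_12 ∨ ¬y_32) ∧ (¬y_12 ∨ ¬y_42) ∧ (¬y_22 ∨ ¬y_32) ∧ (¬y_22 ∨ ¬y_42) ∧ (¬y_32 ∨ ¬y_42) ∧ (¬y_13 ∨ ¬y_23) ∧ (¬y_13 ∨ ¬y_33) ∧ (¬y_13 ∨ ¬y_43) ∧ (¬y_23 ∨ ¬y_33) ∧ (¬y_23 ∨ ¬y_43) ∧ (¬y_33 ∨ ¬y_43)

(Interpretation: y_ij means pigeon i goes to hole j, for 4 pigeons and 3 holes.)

Try y_11 = False.
Try y_12 = True.
The clause (¬y_22) is unit, so y_22 = False.
The clause (¬y_32) is unit, so y_32 = False.
The clause (¬y_42) is unit, so y_42 = False.
Try y_21 = True.
The clause (¬y_31) is unit, so y_31 = False.
The clause (y_33) is unit, so y_33 = True.
The clause (¬y_41) is unit, so y_41 = False.
The clause (y_43) is unit, so y_43 = True.
That conflicts with the unit clause (¬y_43).
Undo y_21 and try y_21 = False.
The clause (y_23) is unit, so y_23 = True.
The clause (¬y_13) is unit, so y_13 = False.
The clause (¬y_33) is unit, so y_33 = False.
The clause (y_31) is unit, so y_31 = True.
The clause (¬y_41) is unit, so y_41 = False.
The clause (y_43) is unit, so y_43 = True.
That conflicts with the unit clause (¬y_43).
Both values of y_21 lead to a conflict.
Undo y_12 and try y_12 = False.
The clause (y_13) is unit, so y_13 = True.
The clause (¬y_23) is unit, so y_23 = False.
The clause (¬y_33) is unit, so y_33 = False.
The clause (¬y_43) is unit, so y_43 = False.
Try y_21 = True.
The clause (¬y_31) is unit, so y_31 = False.
The clause (y_32) is unit, so y_32 = True.
The clause (¬y_41) is unit, so y_41 = False.
The clause (y_42) is unit, so y_42 = True.
That conflicts with the unit clause (¬y_42).
Undo y_21 and try y_21 = False.
The clause (y_22) is unit, so y_22 = True.
The clause (¬y_32) is unit, so y_32 = False.
The clause (y_31) is unit, so y_31 = True.
The clause (¬y_41) is unit, so y_41 = False.
The clause (y_42) is unit, so y_42 = True.
That conflicts with the unit clause (¬y_42).
Both values of y_21 lead to a conflict.
Both values of y_12 lead to a conflict.
Undo y_11 and try y_11 = True.
The clause (¬y_21) is unit, so y_21 = False.
The clause (¬y_31) is unit, so y_31 = False.
The clause (¬y_41) is unit, so y_41 = False.
Try y_22 = True.
The clause (¬y_12) is unit, so y_12 = False.
The clause (¬y_32) is unit, so y_32 = False.
The clause (y_33) is unit, so y_33 = True.
The clause (¬y_42) is unit, so y_42 = False.
The clause (y_43) is unit, so y_43 = True.
That conflicts with the unit clause (¬y_43).
Undo y_22 and try y_22 = False.
The clause (y_23) is unit, so y_23 = True.
The clause (¬y_13) is unit, so y_13 = False.
The clause (¬y_33) is unit, so y_33 = False.
The clause (y_32) is unit, so y_32 = True.
The clause (¬y_12) is unit, so y_12 = False.
The clause (¬y_42) is unit, so y_42 = False.
The clause (y_43) is unit, so y_43 = True.
That conflicts with the unit clause (¬y_43).
Both values of y_22 lead to a conflict.
Both values of y_11 lead to a conflict.

UNSATISFIABLE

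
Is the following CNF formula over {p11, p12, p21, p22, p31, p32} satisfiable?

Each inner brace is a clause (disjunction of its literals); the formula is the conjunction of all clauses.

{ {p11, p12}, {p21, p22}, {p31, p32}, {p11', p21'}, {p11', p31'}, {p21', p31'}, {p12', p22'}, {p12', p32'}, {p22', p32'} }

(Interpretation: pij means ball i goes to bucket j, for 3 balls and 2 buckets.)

No

Case p11 = 1:
The clause (p21') is unit, so p21 = 0.
The clause (p22) is unit, so p22 = 1.
The clause (p31') is unit, so p31 = 0.
The clause (p32) is unit, so p32 = 1.
Now (p32') is unsatisfied and unit — conflict.
That branch fails; take p11 = 0 instead.
The clause (p12) is unit, so p12 = 1.
The clause (p22') is unit, so p22 = 0.
The clause (p21) is unit, so p21 = 1.
The clause (p31') is unit, so p31 = 0.
The clause (p32) is unit, so p32 = 1.
Now (p32') is unsatisfied and unit — conflict.
Both values of p11 lead to a conflict.
No assignment satisfies every clause.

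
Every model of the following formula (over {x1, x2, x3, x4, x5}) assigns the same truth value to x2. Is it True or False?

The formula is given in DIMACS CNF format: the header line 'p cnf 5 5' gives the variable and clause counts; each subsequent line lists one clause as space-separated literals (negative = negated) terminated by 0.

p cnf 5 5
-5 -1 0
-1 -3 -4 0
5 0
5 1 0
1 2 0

True

Suppose x2 = False.
(x5) alone gives x5 = True.
(¬x1) alone gives x1 = False.
Now (x1) is unsatisfied and unit — conflict.
So every satisfying assignment has x2 = True.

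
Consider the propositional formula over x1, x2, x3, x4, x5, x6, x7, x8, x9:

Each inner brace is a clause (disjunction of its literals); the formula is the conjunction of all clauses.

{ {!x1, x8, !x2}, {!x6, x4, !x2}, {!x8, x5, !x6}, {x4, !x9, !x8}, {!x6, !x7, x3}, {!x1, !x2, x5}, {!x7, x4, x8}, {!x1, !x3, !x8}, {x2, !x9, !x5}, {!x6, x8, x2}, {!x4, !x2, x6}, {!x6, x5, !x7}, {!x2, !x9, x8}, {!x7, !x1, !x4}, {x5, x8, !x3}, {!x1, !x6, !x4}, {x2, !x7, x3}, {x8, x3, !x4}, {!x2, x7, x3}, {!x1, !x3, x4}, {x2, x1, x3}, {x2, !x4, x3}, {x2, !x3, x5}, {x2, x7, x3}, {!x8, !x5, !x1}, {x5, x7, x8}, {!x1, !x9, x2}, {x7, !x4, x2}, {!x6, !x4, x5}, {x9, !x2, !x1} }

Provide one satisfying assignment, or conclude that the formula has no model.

Branch on x1: set x1 = false.
Branch on x2: set x2 = false.
(x3) alone gives x3 = true.
(x5) alone gives x5 = true.
(!x9) alone gives x9 = false.
Branch on x6: set x6 = true.
(x8) alone gives x8 = true.
Branch on x7: set x7 = true.
All clauses hold; x4 can take either value.

x1: false,  x2: false,  x3: true,  x4: true,  x5: true,  x6: true,  x7: true,  x8: true,  x9: false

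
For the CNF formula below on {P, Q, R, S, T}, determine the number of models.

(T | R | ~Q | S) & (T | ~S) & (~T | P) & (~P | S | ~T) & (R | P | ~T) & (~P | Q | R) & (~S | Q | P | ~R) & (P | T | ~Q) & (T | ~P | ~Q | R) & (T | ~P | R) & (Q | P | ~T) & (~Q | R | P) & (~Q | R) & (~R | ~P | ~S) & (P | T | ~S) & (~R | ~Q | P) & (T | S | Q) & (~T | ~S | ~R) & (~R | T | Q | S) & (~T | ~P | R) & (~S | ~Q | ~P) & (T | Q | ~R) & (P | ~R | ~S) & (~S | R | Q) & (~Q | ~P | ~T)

1

There are 2^5 = 32 truth assignments over (P, Q, R, S, T).
Split on P. With P = 1, the clauses containing P are satisfied and ~P drops from the rest; 1 of the 2^4 = 16 assignments to the other variables satisfy what remains.
With P = 0, by the same count on the reduced clause set, 0 assignments work.
Total: 1 + 0 = 1.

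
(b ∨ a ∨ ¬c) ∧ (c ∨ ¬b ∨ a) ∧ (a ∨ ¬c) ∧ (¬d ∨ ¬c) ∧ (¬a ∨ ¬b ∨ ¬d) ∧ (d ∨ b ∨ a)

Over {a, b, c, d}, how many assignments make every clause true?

6

There are 2^4 = 16 truth assignments over (a, b, c, d).
Check each against the 6 clauses (columns in the order a, b, c, d):
  F F F F  ✗ fails (d ∨ b ∨ a)
  F F F T  ✓ satisfies all
  F F T F  ✗ fails (b ∨ a ∨ ¬c)
  F F T T  ✗ fails (b ∨ a ∨ ¬c)
  F T F F  ✗ fails (c ∨ ¬b ∨ a)
  F T F T  ✗ fails (c ∨ ¬b ∨ a)
  F T T F  ✗ fails (a ∨ ¬c)
  F T T T  ✗ fails (a ∨ ¬c)
  T F F F  ✓ satisfies all
  T F F T  ✓ satisfies all
  T F T F  ✓ satisfies all
  T F T T  ✗ fails (¬d ∨ ¬c)
  T T F F  ✓ satisfies all
  T T F T  ✗ fails (¬a ∨ ¬b ∨ ¬d)
  T T T F  ✓ satisfies all
  T T T T  ✗ fails (¬d ∨ ¬c)
6 of the 16 rows are models.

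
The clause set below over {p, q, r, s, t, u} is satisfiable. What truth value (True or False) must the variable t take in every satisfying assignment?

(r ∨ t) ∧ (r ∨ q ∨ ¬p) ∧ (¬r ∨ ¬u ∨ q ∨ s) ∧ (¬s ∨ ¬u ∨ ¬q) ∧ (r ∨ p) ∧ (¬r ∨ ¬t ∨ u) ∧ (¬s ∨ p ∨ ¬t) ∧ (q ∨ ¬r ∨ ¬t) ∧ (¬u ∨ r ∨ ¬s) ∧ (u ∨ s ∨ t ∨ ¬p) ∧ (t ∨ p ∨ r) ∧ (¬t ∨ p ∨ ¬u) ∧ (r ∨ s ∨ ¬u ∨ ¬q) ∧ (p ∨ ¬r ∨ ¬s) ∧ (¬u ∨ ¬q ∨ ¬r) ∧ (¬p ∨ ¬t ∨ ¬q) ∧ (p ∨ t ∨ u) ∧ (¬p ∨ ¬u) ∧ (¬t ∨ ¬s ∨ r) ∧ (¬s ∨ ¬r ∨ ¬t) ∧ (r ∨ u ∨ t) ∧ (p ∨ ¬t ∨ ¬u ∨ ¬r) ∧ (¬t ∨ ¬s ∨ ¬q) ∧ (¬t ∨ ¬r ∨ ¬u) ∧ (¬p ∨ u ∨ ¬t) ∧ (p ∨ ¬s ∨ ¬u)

Suppose t = True.
Suppose r = True.
Unit clause (u) forces u = True.
That conflicts with the unit clause (¬u).
Backtrack on r: now try r = False.
Unit clause (p) forces p = True.
Unit clause (q) forces q = True.
That conflicts with the unit clause (¬q).
Both values of r lead to a conflict.
So every satisfying assignment has t = False.

False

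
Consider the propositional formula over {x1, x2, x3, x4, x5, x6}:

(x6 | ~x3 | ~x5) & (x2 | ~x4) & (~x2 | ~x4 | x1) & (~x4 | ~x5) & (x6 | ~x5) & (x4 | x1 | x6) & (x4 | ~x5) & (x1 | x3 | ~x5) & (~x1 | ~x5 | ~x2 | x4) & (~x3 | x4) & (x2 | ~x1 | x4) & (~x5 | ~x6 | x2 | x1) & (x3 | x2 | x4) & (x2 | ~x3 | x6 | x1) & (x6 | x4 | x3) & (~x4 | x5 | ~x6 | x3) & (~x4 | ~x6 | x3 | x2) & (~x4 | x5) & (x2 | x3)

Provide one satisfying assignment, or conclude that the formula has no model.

Branch on x2: set x2 = 1.
Branch on x4: set x4 = 0.
(~x5) alone gives x5 = 0.
(~x3) alone gives x3 = 0.
(x6) alone gives x6 = 1.
No clause remains; x1 is free.

x1: 0, x2: 1, x3: 0, x4: 0, x5: 0, x6: 1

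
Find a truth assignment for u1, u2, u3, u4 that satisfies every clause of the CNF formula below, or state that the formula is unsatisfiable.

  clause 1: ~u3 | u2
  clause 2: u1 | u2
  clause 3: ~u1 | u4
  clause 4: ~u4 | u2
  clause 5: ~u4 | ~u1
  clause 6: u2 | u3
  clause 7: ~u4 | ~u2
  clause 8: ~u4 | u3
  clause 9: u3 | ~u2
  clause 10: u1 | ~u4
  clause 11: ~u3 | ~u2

Suppose u3 = 0.
The clause (u2) is unit, so u2 = 1.
Now (~u2) is unsatisfied and unit — conflict.
So u3 must be the other value — set u3 = 1.
The clause (u2) is unit, so u2 = 1.
Now (~u2) is unsatisfied and unit — conflict.
Both values of u3 lead to a conflict.

UNSATISFIABLE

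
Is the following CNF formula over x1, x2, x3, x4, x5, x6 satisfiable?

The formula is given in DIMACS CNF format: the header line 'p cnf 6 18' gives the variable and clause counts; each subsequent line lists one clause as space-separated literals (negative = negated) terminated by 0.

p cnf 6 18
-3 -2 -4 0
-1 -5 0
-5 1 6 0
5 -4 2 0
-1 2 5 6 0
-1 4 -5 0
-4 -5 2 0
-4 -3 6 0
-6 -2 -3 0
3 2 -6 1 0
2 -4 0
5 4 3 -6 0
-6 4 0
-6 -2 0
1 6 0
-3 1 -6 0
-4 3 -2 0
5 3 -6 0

Branch on x1: set x1 = True.
Unit clause (¬x5) forces x5 = False.
Branch on x4: set x4 = False.
Unit clause (¬x6) forces x6 = False.
Unit clause (x2) forces x2 = True.
Every clause is now satisfied; x3 is unconstrained.
A satisfying assignment: x1 ↦ True, x2 ↦ True, x3 ↦ True, x4 ↦ False, x5 ↦ False, x6 ↦ False.

Yes, satisfiable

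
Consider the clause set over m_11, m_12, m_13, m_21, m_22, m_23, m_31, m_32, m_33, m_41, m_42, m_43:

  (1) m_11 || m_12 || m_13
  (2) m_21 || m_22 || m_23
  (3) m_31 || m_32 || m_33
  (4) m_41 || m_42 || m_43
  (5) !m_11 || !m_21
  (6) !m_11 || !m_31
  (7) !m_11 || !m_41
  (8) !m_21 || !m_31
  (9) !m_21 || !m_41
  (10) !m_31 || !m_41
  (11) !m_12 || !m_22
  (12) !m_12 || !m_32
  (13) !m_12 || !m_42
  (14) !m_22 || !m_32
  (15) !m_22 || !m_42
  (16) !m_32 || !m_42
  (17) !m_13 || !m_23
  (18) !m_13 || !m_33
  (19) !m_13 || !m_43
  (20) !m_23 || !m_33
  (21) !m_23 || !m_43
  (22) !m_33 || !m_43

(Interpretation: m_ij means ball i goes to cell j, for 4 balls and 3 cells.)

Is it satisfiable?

Case m_11 = false:
Case m_12 = true:
Unit clause (!m_22) forces m_22 = false.
Unit clause (!m_32) forces m_32 = false.
Unit clause (!m_42) forces m_42 = false.
Case m_21 = true:
Unit clause (!m_31) forces m_31 = false.
Unit clause (m_33) forces m_33 = true.
Unit clause (!m_41) forces m_41 = false.
Unit clause (m_43) forces m_43 = true.
That conflicts with the unit clause (!m_43).
Backtrack on m_21: now try m_21 = false.
Unit clause (m_23) forces m_23 = true.
Unit clause (!m_13) forces m_13 = false.
Unit clause (!m_33) forces m_33 = false.
Unit clause (m_31) forces m_31 = true.
Unit clause (!m_41) forces m_41 = false.
Unit clause (m_43) forces m_43 = true.
That conflicts with the unit clause (!m_43).
Neither m_21 = true nor m_21 = false works.
Backtrack on m_12: now try m_12 = false.
Unit clause (m_13) forces m_13 = true.
Unit clause (!m_23) forces m_23 = false.
Unit clause (!m_33) forces m_33 = false.
Unit clause (!m_43) forces m_43 = false.
Case m_21 = true:
Unit clause (!m_31) forces m_31 = false.
Unit clause (m_32) forces m_32 = true.
Unit clause (!m_41) forces m_41 = false.
Unit clause (m_42) forces m_42 = true.
That conflicts with the unit clause (!m_42).
Backtrack on m_21: now try m_21 = false.
Unit clause (m_22) forces m_22 = true.
Unit clause (!m_32) forces m_32 = false.
Unit clause (m_31) forces m_31 = true.
Unit clause (!m_41) forces m_41 = false.
Unit clause (m_42) forces m_42 = true.
That conflicts with the unit clause (!m_42).
Neither m_21 = true nor m_21 = false works.
Neither m_12 = true nor m_12 = false works.
Backtrack on m_11: now try m_11 = true.
Unit clause (!m_21) forces m_21 = false.
Unit clause (!m_31) forces m_31 = false.
Unit clause (!m_41) forces m_41 = false.
Case m_22 = true:
Unit clause (!m_12) forces m_12 = false.
Unit clause (!m_32) forces m_32 = false.
Unit clause (m_33) forces m_33 = true.
Unit clause (!m_42) forces m_42 = false.
Unit clause (m_43) forces m_43 = true.
That conflicts with the unit clause (!m_43).
Backtrack on m_22: now try m_22 = false.
Unit clause (m_23) forces m_23 = true.
Unit clause (!m_13) forces m_13 = false.
Unit clause (!m_33) forces m_33 = false.
Unit clause (m_32) forces m_32 = true.
Unit clause (!m_12) forces m_12 = false.
Unit clause (!m_42) forces m_42 = false.
Unit clause (m_43) forces m_43 = true.
That conflicts with the unit clause (!m_43).
Neither m_22 = true nor m_22 = false works.
Neither m_11 = true nor m_11 = false works.
No assignment satisfies every clause.

Unsatisfiable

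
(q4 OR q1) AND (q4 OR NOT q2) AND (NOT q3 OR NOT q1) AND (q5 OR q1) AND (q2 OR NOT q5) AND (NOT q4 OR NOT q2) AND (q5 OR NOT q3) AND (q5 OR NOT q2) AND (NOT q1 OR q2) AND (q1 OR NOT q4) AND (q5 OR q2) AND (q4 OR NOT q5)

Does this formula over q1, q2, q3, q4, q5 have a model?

Unsatisfiable

Try q4 = true.
Unit clause (NOT q2) forces q2 = false.
Unit clause (NOT q5) forces q5 = false.
Now (q5) is unsatisfied and unit — conflict.
Undo q4 and try q4 = false.
Unit clause (q1) forces q1 = true.
Unit clause (NOT q2) forces q2 = false.
Now (q2) is unsatisfied and unit — conflict.
Both values of q4 lead to a conflict.
No assignment satisfies every clause.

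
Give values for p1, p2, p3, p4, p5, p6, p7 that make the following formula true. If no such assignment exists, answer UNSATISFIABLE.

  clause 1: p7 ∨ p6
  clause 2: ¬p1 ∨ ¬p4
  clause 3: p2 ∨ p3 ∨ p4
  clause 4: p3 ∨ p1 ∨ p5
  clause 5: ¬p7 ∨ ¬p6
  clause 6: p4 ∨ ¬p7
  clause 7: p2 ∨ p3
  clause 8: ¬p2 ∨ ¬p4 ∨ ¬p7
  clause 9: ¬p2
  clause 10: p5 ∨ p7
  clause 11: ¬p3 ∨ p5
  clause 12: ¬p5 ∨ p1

Unit clause (¬p2) forces p2 = False.
Unit clause (p3) forces p3 = True.
Unit clause (p5) forces p5 = True.
Unit clause (p1) forces p1 = True.
Unit clause (¬p4) forces p4 = False.
Unit clause (¬p7) forces p7 = False.
Unit clause (p6) forces p6 = True.
All clauses are satisfied.

p1 ↦ True; p2 ↦ False; p3 ↦ True; p4 ↦ False; p5 ↦ True; p6 ↦ True; p7 ↦ False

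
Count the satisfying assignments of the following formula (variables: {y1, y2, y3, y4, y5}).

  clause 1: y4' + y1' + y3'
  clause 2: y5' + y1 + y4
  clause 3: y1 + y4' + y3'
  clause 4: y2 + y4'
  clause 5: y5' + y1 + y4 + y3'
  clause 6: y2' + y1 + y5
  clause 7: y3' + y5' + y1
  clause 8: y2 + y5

9

There are 2^5 = 32 truth assignments over (y1, y2, y3, y4, y5).
Split on y3. With y3 = 1, the clauses containing y3 are satisfied and y3' drops from the rest; 3 of the 2^4 = 16 assignments to the other variables satisfy what remains.
With y3 = 0, by the same count on the reduced clause set, 6 assignments work.
Total: 3 + 6 = 9.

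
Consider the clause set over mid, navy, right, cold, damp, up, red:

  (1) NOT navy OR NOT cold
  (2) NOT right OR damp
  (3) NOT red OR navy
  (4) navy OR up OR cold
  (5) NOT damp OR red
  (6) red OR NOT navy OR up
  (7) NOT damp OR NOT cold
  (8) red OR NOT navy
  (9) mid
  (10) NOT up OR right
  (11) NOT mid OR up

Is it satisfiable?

Satisfiable

Unit clause (mid) forces mid = true.
Unit clause (up) forces up = true.
Unit clause (right) forces right = true.
Unit clause (damp) forces damp = true.
Unit clause (red) forces red = true.
Unit clause (navy) forces navy = true.
Unit clause (NOT cold) forces cold = false.
This assignment satisfies each clause.
A satisfying assignment: mid=true, navy=true, right=true, cold=false, damp=true, up=true, red=true.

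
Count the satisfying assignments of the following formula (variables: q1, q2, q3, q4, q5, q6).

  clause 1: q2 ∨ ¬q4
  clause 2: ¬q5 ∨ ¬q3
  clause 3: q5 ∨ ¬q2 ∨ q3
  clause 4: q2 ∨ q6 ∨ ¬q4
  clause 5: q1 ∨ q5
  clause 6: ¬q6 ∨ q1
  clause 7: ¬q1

There are 2^6 = 64 truth assignments over (q1, q2, q3, q4, q5, q6).
Split on q4. With q4 = True, the clauses containing q4 are satisfied and ¬q4 drops from the rest; 1 of the 2^5 = 32 assignments to the other variables satisfy what remains.
With q4 = False, by the same count on the reduced clause set, 2 assignments work.
(One model: q1=F, q2=F, q3=F, q4=F, q5=T, q6=F.)
Total: 1 + 2 = 3.

3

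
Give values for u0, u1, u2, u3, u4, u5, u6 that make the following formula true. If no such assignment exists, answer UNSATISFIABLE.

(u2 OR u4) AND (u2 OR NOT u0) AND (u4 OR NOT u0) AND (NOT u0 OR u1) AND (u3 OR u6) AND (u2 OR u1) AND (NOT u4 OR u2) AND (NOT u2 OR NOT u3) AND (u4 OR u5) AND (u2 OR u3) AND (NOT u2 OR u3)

Case u2 = true:
Unit clause (NOT u3) forces u3 = false.
Now (u3) is unsatisfied and unit — conflict.
So u2 must be the other value — set u2 = false.
Unit clause (u4) forces u4 = true.
Now (NOT u4) is unsatisfied and unit — conflict.
Either choice for u2 ends in contradiction.

UNSATISFIABLE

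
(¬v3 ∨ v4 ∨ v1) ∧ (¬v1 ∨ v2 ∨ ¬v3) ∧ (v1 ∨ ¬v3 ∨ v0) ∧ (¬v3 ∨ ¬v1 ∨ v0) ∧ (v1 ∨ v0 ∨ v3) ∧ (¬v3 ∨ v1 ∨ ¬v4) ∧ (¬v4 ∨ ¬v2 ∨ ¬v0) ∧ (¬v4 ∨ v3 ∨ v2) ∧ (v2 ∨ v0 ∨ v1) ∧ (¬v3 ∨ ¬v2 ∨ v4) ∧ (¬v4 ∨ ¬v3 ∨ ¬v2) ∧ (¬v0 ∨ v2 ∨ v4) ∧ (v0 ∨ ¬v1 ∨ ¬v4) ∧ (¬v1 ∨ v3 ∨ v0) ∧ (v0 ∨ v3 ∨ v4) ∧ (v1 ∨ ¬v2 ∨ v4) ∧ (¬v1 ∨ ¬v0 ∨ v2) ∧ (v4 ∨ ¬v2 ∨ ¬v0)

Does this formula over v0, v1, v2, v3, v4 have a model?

Unsatisfiable

Try v3 = False.
Try v1 = True.
From the singleton clause (v0), v0 = True.
From the singleton clause (v2), v2 = True.
From the singleton clause (¬v4), v4 = False.
That conflicts with the unit clause (v4).
So v1 must be the other value — set v1 = False.
From the singleton clause (v0), v0 = True.
Try v4 = False.
From the singleton clause (v2), v2 = True.
That conflicts with the unit clause (¬v2).
So v4 must be the other value — set v4 = True.
From the singleton clause (¬v2), v2 = False.
That conflicts with the unit clause (v2).
Either choice for v4 ends in contradiction.
Either choice for v1 ends in contradiction.
So v3 must be the other value — set v3 = True.
Try v4 = True.
From the singleton clause (v1), v1 = True.
From the singleton clause (v2), v2 = True.
That conflicts with the unit clause (¬v2).
So v4 must be the other value — set v4 = False.
From the singleton clause (v1), v1 = True.
From the singleton clause (v2), v2 = True.
That conflicts with the unit clause (¬v2).
Either choice for v4 ends in contradiction.
Either choice for v3 ends in contradiction.
No assignment satisfies every clause.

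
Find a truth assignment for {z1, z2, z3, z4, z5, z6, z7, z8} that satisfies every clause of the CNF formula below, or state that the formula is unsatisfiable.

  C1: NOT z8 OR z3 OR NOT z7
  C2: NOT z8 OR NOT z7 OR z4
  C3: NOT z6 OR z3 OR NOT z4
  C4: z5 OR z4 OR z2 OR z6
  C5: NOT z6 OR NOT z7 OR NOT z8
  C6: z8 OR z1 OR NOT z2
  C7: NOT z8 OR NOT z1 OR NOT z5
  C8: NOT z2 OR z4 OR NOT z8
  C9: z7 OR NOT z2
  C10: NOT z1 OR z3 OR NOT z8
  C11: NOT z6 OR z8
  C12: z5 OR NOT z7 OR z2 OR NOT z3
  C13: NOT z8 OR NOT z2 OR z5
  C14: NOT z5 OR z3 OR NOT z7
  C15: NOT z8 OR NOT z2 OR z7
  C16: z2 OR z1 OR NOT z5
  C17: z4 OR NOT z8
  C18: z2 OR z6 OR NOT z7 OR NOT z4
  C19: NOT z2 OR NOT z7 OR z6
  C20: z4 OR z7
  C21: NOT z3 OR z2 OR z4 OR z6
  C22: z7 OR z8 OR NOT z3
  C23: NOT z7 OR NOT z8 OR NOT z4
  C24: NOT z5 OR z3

Try z7 = false.
From the singleton clause (NOT z2), z2 = false.
From the singleton clause (z4), z4 = true.
Try z6 = false.
Try z1 = true.
Try z8 = false.
From the singleton clause (NOT z3), z3 = false.
From the singleton clause (NOT z5), z5 = false.
Every clause now holds.

z1 ↦ true, z2 ↦ false, z3 ↦ false, z4 ↦ true, z5 ↦ false, z6 ↦ false, z7 ↦ false, z8 ↦ false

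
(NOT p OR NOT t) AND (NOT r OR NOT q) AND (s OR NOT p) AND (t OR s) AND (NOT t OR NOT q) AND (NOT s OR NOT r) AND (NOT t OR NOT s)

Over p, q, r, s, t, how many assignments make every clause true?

There are 2^5 = 32 truth assignments over (p, q, r, s, t).
Split on t. With t = true, the clauses containing t are satisfied and NOT t drops from the rest; 2 of the 2^4 = 16 assignments to the other variables satisfy what remains.
With t = false, by the same count on the reduced clause set, 4 assignments work.
(One model: p=F, q=F, r=F, s=F, t=T.)
Total: 2 + 4 = 6.

6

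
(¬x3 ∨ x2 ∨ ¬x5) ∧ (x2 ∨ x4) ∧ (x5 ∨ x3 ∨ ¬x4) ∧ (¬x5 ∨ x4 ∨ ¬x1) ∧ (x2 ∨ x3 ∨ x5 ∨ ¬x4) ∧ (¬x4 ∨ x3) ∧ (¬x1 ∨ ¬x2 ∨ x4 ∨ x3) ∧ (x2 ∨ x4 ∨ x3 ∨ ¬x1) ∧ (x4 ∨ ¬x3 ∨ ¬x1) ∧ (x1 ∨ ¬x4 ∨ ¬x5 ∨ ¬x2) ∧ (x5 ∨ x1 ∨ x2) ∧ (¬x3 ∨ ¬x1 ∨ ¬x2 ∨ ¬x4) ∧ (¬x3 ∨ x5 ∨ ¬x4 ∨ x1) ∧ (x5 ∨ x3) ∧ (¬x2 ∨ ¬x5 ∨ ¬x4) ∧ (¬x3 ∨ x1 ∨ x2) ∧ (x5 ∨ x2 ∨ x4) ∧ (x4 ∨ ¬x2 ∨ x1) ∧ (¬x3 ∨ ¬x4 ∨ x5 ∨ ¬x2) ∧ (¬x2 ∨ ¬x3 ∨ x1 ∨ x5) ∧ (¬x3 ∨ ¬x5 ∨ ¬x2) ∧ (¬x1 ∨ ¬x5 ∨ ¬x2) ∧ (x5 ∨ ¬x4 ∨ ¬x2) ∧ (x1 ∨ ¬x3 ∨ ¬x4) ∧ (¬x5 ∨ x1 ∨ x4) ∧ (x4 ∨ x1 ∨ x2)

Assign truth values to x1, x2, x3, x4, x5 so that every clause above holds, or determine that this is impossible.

x1=True; x2=False; x3=True; x4=True; x5=False

Case x2 = False:
The clause (x4) is unit, so x4 = True.
The clause (x3) is unit, so x3 = True.
The clause (¬x5) is unit, so x5 = False.
The clause (x1) is unit, so x1 = True.
All clauses are satisfied.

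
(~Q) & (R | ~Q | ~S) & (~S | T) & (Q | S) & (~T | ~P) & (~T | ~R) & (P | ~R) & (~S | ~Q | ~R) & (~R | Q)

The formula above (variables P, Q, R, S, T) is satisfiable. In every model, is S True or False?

True

Suppose S = 0.
Unit clause (~Q) forces Q = 0.
That conflicts with the unit clause (Q).
So every satisfying assignment has S = True.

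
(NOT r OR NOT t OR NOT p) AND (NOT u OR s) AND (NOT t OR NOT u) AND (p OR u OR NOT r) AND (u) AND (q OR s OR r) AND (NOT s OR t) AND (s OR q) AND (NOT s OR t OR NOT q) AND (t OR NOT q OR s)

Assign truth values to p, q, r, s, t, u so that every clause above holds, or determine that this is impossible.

From the singleton clause (u), u = true.
From the singleton clause (s), s = true.
From the singleton clause (NOT t), t = false.
Now (t) is unsatisfied and unit — conflict.

UNSATISFIABLE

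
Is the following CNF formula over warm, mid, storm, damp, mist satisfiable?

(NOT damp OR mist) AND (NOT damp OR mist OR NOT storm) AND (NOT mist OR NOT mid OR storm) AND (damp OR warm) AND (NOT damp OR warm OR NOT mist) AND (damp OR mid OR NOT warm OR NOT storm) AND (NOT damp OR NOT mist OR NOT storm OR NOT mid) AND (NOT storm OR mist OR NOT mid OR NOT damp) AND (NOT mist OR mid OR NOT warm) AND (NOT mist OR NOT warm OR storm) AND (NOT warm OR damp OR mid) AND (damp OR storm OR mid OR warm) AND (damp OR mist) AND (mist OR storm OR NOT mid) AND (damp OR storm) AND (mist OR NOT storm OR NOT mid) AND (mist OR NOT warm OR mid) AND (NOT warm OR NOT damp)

Yes, satisfiable

Try damp = false.
(warm) alone gives warm = true.
(mid) alone gives mid = true.
(mist) alone gives mist = true.
(storm) alone gives storm = true.
All clauses are satisfied.
A satisfying assignment: warm=true; mid=true; storm=true; damp=false; mist=true.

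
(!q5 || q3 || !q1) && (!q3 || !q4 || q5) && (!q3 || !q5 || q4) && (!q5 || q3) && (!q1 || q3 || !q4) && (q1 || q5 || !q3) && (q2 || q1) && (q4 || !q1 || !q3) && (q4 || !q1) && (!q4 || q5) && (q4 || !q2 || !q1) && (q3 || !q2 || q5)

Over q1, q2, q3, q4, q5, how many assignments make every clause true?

There are 2^5 = 32 truth assignments over (q1, q2, q3, q4, q5).
Split on q1. With q1 = true, the clauses containing q1 are satisfied and !q1 drops from the rest; 2 of the 2^4 = 16 assignments to the other variables satisfy what remains.
With q1 = false, by the same count on the reduced clause set, 1 assignment works.
(One model: q1=F, q2=T, q3=T, q4=T, q5=T.)
Total: 2 + 1 = 3.

3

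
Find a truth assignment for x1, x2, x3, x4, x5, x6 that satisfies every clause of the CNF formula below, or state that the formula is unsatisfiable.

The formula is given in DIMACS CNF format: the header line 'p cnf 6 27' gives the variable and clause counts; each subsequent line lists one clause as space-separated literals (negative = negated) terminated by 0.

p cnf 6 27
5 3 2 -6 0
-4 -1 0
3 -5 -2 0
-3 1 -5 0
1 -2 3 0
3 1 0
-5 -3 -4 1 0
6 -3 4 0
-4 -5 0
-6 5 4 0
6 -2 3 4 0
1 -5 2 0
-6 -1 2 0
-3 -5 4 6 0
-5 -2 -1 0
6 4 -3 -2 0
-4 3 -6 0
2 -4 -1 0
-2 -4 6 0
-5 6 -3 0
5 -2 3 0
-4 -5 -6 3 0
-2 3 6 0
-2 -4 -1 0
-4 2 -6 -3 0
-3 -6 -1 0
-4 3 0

Branch on x4: set x4 = True.
Unit clause (¬x1) forces x1 = False.
Unit clause (x3) forces x3 = True.
Unit clause (¬x5) forces x5 = False.
Branch on x2: set x2 = False.
Unit clause (¬x6) forces x6 = False.
Every clause now holds.

x1 ↦ False,  x2 ↦ False,  x3 ↦ True,  x4 ↦ True,  x5 ↦ False,  x6 ↦ False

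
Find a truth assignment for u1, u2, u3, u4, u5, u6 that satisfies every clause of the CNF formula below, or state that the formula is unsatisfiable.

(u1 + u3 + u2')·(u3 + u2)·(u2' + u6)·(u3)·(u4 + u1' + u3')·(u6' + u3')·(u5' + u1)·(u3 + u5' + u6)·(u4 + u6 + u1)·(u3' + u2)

From the singleton clause (u3), u3 = 1.
From the singleton clause (u6'), u6 = 0.
From the singleton clause (u2'), u2 = 0.
But (u2) is also a unit clause — contradiction.

UNSATISFIABLE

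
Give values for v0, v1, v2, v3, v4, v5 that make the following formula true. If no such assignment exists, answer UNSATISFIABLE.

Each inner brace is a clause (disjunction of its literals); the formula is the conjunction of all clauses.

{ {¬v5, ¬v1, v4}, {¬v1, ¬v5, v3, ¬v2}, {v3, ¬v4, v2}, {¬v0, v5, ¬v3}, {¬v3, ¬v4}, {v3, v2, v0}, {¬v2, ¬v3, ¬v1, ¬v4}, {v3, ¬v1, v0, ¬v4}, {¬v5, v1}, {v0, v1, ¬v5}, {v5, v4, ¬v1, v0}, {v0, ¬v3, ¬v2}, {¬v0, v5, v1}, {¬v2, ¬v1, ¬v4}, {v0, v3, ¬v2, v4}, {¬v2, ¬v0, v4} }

v0=True, v1=True, v2=False, v3=False, v4=False, v5=False

Suppose v3 = False.
Suppose v4 = False.
Suppose v5 = False.
Suppose v2 = False.
Unit clause (v0) forces v0 = True.
Unit clause (v1) forces v1 = True.
This assignment satisfies each clause.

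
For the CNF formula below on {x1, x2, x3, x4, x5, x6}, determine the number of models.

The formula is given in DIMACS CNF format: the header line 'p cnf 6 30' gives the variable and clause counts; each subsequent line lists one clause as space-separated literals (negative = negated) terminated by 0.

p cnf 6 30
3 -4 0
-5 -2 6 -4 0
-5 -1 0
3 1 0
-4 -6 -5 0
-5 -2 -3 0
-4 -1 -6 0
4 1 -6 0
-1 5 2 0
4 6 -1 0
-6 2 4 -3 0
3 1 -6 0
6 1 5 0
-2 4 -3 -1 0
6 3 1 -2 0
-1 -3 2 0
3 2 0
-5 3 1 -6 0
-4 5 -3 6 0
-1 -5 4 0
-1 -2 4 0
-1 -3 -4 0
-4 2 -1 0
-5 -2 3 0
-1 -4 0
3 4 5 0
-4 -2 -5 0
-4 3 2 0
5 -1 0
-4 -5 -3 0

3

There are 2^6 = 64 truth assignments over (x1, x2, x3, x4, x5, x6).
Split on x3. With x3 = True, the clauses containing x3 are satisfied and ¬x3 drops from the rest; 3 of the 2^5 = 32 assignments to the other variables satisfy what remains.
With x3 = False, by the same count on the reduced clause set, 0 assignments work.
Total: 3 + 0 = 3.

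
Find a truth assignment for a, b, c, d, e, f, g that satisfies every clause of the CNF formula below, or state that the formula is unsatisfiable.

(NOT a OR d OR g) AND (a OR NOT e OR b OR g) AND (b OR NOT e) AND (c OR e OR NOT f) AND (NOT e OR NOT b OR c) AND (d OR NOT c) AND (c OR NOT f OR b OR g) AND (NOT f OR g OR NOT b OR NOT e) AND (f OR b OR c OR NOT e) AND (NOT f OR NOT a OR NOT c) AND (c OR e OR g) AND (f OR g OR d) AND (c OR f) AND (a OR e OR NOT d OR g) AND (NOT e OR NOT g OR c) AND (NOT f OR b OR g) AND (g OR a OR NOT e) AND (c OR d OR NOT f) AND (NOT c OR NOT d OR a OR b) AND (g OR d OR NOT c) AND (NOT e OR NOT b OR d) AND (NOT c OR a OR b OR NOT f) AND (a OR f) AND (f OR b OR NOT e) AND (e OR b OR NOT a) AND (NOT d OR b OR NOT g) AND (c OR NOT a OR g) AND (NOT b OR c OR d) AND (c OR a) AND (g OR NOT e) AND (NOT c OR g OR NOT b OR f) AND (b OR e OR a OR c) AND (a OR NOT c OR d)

Try b = true.
Try e = true.
The clause (c) is unit, so c = true.
The clause (d) is unit, so d = true.
The clause (g) is unit, so g = true.
Try f = false.
The clause (a) is unit, so a = true.
This assignment satisfies each clause.

a ↦ true, b ↦ true, c ↦ true, d ↦ true, e ↦ true, f ↦ false, g ↦ true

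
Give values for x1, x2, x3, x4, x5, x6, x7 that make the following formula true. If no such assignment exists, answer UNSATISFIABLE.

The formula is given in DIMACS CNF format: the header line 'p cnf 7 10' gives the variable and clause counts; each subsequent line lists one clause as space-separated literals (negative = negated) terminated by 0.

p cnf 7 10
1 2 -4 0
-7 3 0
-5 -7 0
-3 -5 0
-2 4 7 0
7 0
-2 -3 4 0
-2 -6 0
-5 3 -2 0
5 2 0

From the singleton clause (x7), x7 = True.
From the singleton clause (x3), x3 = True.
From the singleton clause (¬x5), x5 = False.
From the singleton clause (x2), x2 = True.
From the singleton clause (x4), x4 = True.
From the singleton clause (¬x6), x6 = False.
No clause remains; x1 is free.

x1 ↦ True; x2 ↦ True; x3 ↦ True; x4 ↦ True; x5 ↦ False; x6 ↦ False; x7 ↦ True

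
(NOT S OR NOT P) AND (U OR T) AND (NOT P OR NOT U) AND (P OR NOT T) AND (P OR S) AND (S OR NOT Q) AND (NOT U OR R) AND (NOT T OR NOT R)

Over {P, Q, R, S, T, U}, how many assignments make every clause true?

There are 2^6 = 64 truth assignments over (P, Q, R, S, T, U).
Split on U. With U = true, the clauses containing U are satisfied and NOT U drops from the rest; 2 of the 2^5 = 32 assignments to the other variables satisfy what remains.
With U = false, by the same count on the reduced clause set, 1 assignment works.
(One model: P=F, Q=F, R=T, S=T, T=F, U=T.)
Total: 2 + 1 = 3.

3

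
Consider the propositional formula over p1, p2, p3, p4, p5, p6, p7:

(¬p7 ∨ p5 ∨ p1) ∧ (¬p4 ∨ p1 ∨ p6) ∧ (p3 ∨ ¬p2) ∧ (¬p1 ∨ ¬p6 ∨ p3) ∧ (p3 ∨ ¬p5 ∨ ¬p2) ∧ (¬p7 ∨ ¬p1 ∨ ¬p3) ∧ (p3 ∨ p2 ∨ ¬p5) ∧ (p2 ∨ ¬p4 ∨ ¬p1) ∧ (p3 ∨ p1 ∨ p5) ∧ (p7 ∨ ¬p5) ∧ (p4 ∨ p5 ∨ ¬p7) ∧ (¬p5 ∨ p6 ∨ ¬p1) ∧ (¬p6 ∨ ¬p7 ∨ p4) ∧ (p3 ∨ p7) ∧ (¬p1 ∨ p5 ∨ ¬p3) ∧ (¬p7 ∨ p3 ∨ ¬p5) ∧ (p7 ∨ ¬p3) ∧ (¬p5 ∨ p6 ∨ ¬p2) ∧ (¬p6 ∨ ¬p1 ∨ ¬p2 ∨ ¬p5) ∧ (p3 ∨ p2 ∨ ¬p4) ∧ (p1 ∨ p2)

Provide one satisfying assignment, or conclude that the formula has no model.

Suppose p3 = True.
The clause (p7) is unit, so p7 = True.
The clause (¬p1) is unit, so p1 = False.
The clause (p5) is unit, so p5 = True.
The clause (p2) is unit, so p2 = True.
The clause (p6) is unit, so p6 = True.
The clause (p4) is unit, so p4 = True.
Every clause now holds.

p1=False,  p2=True,  p3=True,  p4=True,  p5=True,  p6=True,  p7=True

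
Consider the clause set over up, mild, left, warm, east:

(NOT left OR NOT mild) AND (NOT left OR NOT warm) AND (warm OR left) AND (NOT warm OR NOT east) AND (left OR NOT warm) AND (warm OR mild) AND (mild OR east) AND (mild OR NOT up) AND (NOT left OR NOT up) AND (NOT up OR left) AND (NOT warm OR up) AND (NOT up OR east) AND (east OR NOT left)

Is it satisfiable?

Try left = false.
From the singleton clause (warm), warm = true.
Now (NOT warm) is unsatisfied and unit — conflict.
That branch fails; take left = true instead.
From the singleton clause (NOT mild), mild = false.
From the singleton clause (NOT warm), warm = false.
Now (warm) is unsatisfied and unit — conflict.
Both values of left lead to a conflict.
No assignment satisfies every clause.

Unsatisfiable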